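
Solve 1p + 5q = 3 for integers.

Step 1: Check solvability.
gcd(1, 5) = 1
Since 1 divides 3, solutions exist.

Step 2: Apply extended Euclidean algorithm to find gcd.
We find integers such that 1*x0 + 5*y0 = 1

Step 3: Scale the particular solution.
Multiply by 3/1 = 3:
p = 3, q = 0

Step 4: Verify.
1*(3) + 5*(0) = 3 = 3 ✓

p = 3, q = 0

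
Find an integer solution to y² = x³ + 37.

Try small integer x values and check whether x³ + 37 is a perfect square.
x = -1: x³ + 37 = -1³ + 37 = -1 + 37 = 36
Is 36 a perfect square? 6² = 36 ✓
So (x, y) = (-1, -6) is a solution.

x = -1, y = -6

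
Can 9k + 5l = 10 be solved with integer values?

Step 1: Compute gcd(9, 5).
gcd(9, 5) = 1

Step 2: Check divisibility.
Does 1 divide 10? 10 = 1 x 10, so yes.

By the theorem on linear Diophantine equations, 9k + 5l = 10 has integer solutions if and only if gcd(9, 5) divides 10. Since 1 | 10, solutions exist.

Yes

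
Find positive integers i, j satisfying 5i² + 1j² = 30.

Try small values of i and check whether (30 - 5i²)/1 is a perfect square.
i = 1: 5·1² = 5, so 1j² = 30 - 5 = 25, giving j² = 25, j = 5.
Check: 5·1² + 1·5² = 5 + 25 = 30 ✓

i = 1, j = 5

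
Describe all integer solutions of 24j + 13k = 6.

Step 1: Compute gcd(24, 13) = 1.
Since 1 divides 6, solutions exist.

Step 2: Find a particular solution using extended Euclidean algorithm.
We get j₀ = 36, k₀ = -66.
Check: 24*36 + 13*-66 = 6 = 6 ✓

Step 3: Write the general solution.
j = 36 + (13/1)t = 36 + 13t
k = -66 - (24/1)t = -66 - 24t
for any integer t.

j = 36 + 13t, k = -66 - 24t for integer t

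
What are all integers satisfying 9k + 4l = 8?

Step 1: Compute gcd(9, 4) = 1.
Since 1 divides 8, solutions exist.

Step 2: Find a particular solution using extended Euclidean algorithm.
We get k₀ = 8, l₀ = -16.
Check: 9*8 + 4*-16 = 8 = 8 ✓

Step 3: Write the general solution.
k = 8 + (4/1)t = 8 + 4t
l = -16 - (9/1)t = -16 - 9t
for any integer t.

k = 8 + 4t, l = -16 - 9t for integer t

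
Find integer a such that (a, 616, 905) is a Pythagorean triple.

a² = c² - b² = 905² - 616² = 819025 - 379456 = 439569
a = sqrt(439569) = 663

663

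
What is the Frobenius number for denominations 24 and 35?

For two coprime denominations a and b, the Frobenius number (largest value not representable as a non-negative combination) is ab - a - b.
Here gcd(24, 35) = 1, so they are coprime.
F(24, 35) = 24·35 - 24 - 35 = 840 - 59 = 781

781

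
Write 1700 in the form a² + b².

We need to find integers a, b > 0 such that a² + b² = 1700.
Trying a = 10: b² = 1700 - 10² = 1700 - 100 = 1600
b = 40
Check: 10² + 40² = 100 + 1600 = 1700 ✓

1700 = 10² + 40²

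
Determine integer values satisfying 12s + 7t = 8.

Step 1: Check solvability.
gcd(12, 7) = 1
Since 1 divides 8, solutions exist.

Step 2: Apply extended Euclidean algorithm to find gcd.
We find integers such that 12*x0 + 7*y0 = 1

Step 3: Scale the particular solution.
Multiply by 8/1 = 8:
s = 24, t = -40

Step 4: Verify.
12*(24) + 7*(-40) = 8 = 8 ✓

s = 24, t = -40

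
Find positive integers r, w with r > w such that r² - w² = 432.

Factor: r² - w² = (r+w)(r-w) = 432.
We need two factors of 432 with the same parity.
Use r+w = 216 and r-w = 2 (product 216·2 = 432).
Adding: 2r = 218, so r = 109.
Subtracting: 2w = 214, so w = 107.
Check: 109² - 107² = 11881 - 11449 = 432 ✓

r = 109, w = 107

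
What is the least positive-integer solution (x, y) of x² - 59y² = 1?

We seek the smallest positive integers (x, y) with x² - 59y² = 1, i.e., x² = 59y² + 1.
Try successive y values:
y = 1: x² = 59·1² + 1 = 60, not a perfect square
y = 2: x² = 59·2² + 1 = 237, not a perfect square
y = 3: x² = 59·3² + 1 = 532, not a perfect square
... continuing the search (or via continued fractions) ...
y = 69: x² = 59·69² + 1 = 280900, x = 530 ✓

Verify: 530² - 59·69² = 280900 - 280899 = 1 ✓

x = 530, y = 69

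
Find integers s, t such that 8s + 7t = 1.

Step 1: Check solvability.
gcd(8, 7) = 1
Since 1 divides 1, solutions exist.

Step 2: Apply extended Euclidean algorithm to find gcd.
We find integers such that 8*x0 + 7*y0 = 1

Step 3: Scale the particular solution.
Multiply by 1/1 = 1:
s = 1, t = -1

Step 4: Verify.
8*(1) + 7*(-1) = 1 = 1 ✓

s = 1, t = -1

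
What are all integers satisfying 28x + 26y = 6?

Step 1: Compute gcd(28, 26) = 2.
Since 2 divides 6, solutions exist.

Step 2: Find a particular solution using extended Euclidean algorithm.
We get x₀ = 3, y₀ = -3.
Check: 28*3 + 26*-3 = 6 = 6 ✓

Step 3: Write the general solution.
x = 3 + (26/2)t = 3 + 13t
y = -3 - (28/2)t = -3 - 14t
for any integer t.

x = 3 + 13t, y = -3 - 14t for integer t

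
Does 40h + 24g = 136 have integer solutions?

Step 1: Compute gcd(40, 24).
gcd(40, 24) = 8

Step 2: Check divisibility.
Does 8 divide 136? 136 = 8 x 17, so yes.

By the theorem on linear Diophantine equations, 40h + 24g = 136 has integer solutions if and only if gcd(40, 24) divides 136. Since 8 | 136, solutions exist.

Yes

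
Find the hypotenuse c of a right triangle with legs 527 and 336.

c² = a² + b² = 527² + 336² = 277729 + 112896 = 390625
c = sqrt(390625) = 625

625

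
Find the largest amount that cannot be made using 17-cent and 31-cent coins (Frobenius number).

For two coprime denominations a and b, the Frobenius number (largest value not representable as a non-negative combination) is ab - a - b.
Here gcd(17, 31) = 1, so they are coprime.
F(17, 31) = 17·31 - 17 - 31 = 527 - 48 = 479

479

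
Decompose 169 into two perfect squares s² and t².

We need to find integers s, t > 0 such that s² + t² = 169.
Trying s = 5: t² = 169 - 5² = 169 - 25 = 144
t = 12
Check: 5² + 12² = 25 + 144 = 169 ✓

169 = 5² + 12²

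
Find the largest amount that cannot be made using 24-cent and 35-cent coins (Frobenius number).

For two coprime denominations a and b, the Frobenius number (largest value not representable as a non-negative combination) is ab - a - b.
Here gcd(24, 35) = 1, so they are coprime.
F(24, 35) = 24·35 - 24 - 35 = 840 - 59 = 781

781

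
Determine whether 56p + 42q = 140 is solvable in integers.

Step 1: Compute gcd(56, 42).
gcd(56, 42) = 14

Step 2: Check divisibility.
Does 14 divide 140? 140 = 14 x 10, so yes.

By the theorem on linear Diophantine equations, 56p + 42q = 140 has integer solutions if and only if gcd(56, 42) divides 140. Since 14 | 140, solutions exist.

Yes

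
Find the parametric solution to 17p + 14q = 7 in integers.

Step 1: Compute gcd(17, 14) = 1.
Since 1 divides 7, solutions exist.

Step 2: Find a particular solution using extended Euclidean algorithm.
We get p₀ = 35, q₀ = -42.
Check: 17*35 + 14*-42 = 7 = 7 ✓

Step 3: Write the general solution.
p = 35 + (14/1)t = 35 + 14t
q = -42 - (17/1)t = -42 - 17t
for any integer t.

p = 35 + 14t, q = -42 - 17t for integer t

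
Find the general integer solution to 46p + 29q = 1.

Step 1: Compute gcd(46, 29) = 1.
Since 1 divides 1, solutions exist.

Step 2: Find a particular solution using extended Euclidean algorithm.
We get p₀ = 12, q₀ = -19.
Check: 46*12 + 29*-19 = 1 = 1 ✓

Step 3: Write the general solution.
p = 12 + (29/1)t = 12 + 29t
q = -19 - (46/1)t = -19 - 46t
for any integer t.

p = 12 + 29t, q = -19 - 46t for integer t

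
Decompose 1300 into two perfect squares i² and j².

We need to find integers i, j > 0 such that i² + j² = 1300.
Trying i = 2: j² = 1300 - 2² = 1300 - 4 = 1296
j = 36
Check: 2² + 36² = 4 + 1296 = 1300 ✓

1300 = 2² + 36²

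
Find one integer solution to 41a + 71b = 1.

Step 1: Check solvability.
gcd(41, 71) = 1
Since 1 divides 1, solutions exist.

Step 2: Apply extended Euclidean algorithm to find gcd.
We find integers such that 41*x0 + 71*y0 = 1

Step 3: Scale the particular solution.
Multiply by 1/1 = 1:
a = 26, b = -15

Step 4: Verify.
41*(26) + 71*(-15) = 1 = 1 ✓

a = 26, b = -15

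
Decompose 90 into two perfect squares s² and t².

We need to find integers s, t > 0 such that s² + t² = 90.
Trying s = 3: t² = 90 - 3² = 90 - 9 = 81
t = 9
Check: 3² + 9² = 9 + 81 = 90 ✓

90 = 3² + 9²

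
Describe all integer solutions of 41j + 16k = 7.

Step 1: Compute gcd(41, 16) = 1.
Since 1 divides 7, solutions exist.

Step 2: Find a particular solution using extended Euclidean algorithm.
We get j₀ = -49, k₀ = 126.
Check: 41*-49 + 16*126 = 7 = 7 ✓

Step 3: Write the general solution.
j = -49 + (16/1)t = -49 + 16t
k = 126 - (41/1)t = 126 - 41t
for any integer t.

j = -49 + 16t, k = 126 - 41t for integer t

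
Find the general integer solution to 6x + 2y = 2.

Step 1: Compute gcd(6, 2) = 2.
Since 2 divides 2, solutions exist.

Step 2: Find a particular solution using extended Euclidean algorithm.
We get x₀ = 0, y₀ = 1.
Check: 6*0 + 2*1 = 2 = 2 ✓

Step 3: Write the general solution.
x = 0 + (2/2)t = 0 + 1t
y = 1 - (6/2)t = 1 - 3t
for any integer t.

x = 0 + 1t, y = 1 - 3t for integer t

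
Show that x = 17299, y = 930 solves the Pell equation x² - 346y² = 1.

Compute x² = 17299² = 299255401
Compute 346y² = 346·930² = 346·864900 = 299255400
x² - 346y² = 299255401 - 299255400 = 1
Since this equals 1, (17299, 930) is a solution.

Yes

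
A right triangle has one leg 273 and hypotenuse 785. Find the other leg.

b² = c² - a² = 616225 - 74529 = 541696
b = 736

736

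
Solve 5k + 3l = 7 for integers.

Step 1: Check solvability.
gcd(5, 3) = 1
Since 1 divides 7, solutions exist.

Step 2: Apply extended Euclidean algorithm to find gcd.
We find integers such that 5*x0 + 3*y0 = 1

Step 3: Scale the particular solution.
Multiply by 7/1 = 7:
k = -7, l = 14

Step 4: Verify.
5*(-7) + 3*(14) = 7 = 7 ✓

k = -7, l = 14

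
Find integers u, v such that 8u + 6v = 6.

Step 1: Check solvability.
gcd(8, 6) = 2
Since 2 divides 6, solutions exist.

Step 2: Apply extended Euclidean algorithm to find gcd.
We find integers such that 8*x0 + 6*y0 = 2

Step 3: Scale the particular solution.
Multiply by 6/2 = 3:
u = 3, v = -3

Step 4: Verify.
8*(3) + 6*(-3) = 6 = 6 ✓

u = 3, v = -3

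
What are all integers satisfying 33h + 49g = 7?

Step 1: Compute gcd(33, 49) = 1.
Since 1 divides 7, solutions exist.

Step 2: Find a particular solution using extended Euclidean algorithm.
We get h₀ = 21, g₀ = -14.
Check: 33*21 + 49*-14 = 7 = 7 ✓

Step 3: Write the general solution.
h = 21 + (49/1)t = 21 + 49t
g = -14 - (33/1)t = -14 - 33t
for any integer t.

h = 21 + 49t, g = -14 - 33t for integer t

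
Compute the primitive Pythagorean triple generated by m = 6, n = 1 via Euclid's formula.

a = m² - n² = 36 - 1 = 35
b = 2mn = 2·6·1 = 12
c = m² + n² = 36 + 1 = 37
Verify: 35² + 12² = 1225 + 144 = 1369 = 37² ✓

(35, 12, 37)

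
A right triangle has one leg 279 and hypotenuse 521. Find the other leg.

b² = c² - a² = 271441 - 77841 = 193600
b = 440

440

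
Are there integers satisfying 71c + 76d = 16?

Step 1: Compute gcd(71, 76).
gcd(71, 76) = 1

Step 2: Check divisibility.
Does 1 divide 16? 16 = 1 x 16, so yes.

By the theorem on linear Diophantine equations, 71c + 76d = 16 has integer solutions if and only if gcd(71, 76) divides 16. Since 1 | 16, solutions exist.

Yes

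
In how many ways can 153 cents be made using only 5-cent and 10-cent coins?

We need non-negative integers (x, y) with 5x + 10y = 153.
For each x from 0 to 30, check if (153 - 5x) is a non-negative multiple of 10.
Solutions (x, y): none
Count: 0

0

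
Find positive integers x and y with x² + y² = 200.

We need to find integers x, y > 0 such that x² + y² = 200.
Trying x = 2: y² = 200 - 2² = 200 - 4 = 196
y = 14
Check: 2² + 14² = 4 + 196 = 200 ✓

200 = 2² + 14²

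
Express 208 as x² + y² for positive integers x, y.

We need to find integers x, y > 0 such that x² + y² = 208.
Trying x = 8: y² = 208 - 8² = 208 - 64 = 144
y = 12
Check: 8² + 12² = 64 + 144 = 208 ✓

208 = 8² + 12²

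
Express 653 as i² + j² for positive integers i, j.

We need to find integers i, j > 0 such that i² + j² = 653.
Trying i = 13: j² = 653 - 13² = 653 - 169 = 484
j = 22
Check: 13² + 22² = 169 + 484 = 653 ✓

653 = 13² + 22²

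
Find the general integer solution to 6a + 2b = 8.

Step 1: Compute gcd(6, 2) = 2.
Since 2 divides 8, solutions exist.

Step 2: Find a particular solution using extended Euclidean algorithm.
We get a₀ = 0, b₀ = 4.
Check: 6*0 + 2*4 = 8 = 8 ✓

Step 3: Write the general solution.
a = 0 + (2/2)t = 0 + 1t
b = 4 - (6/2)t = 4 - 3t
for any integer t.

a = 0 + 1t, b = 4 - 3t for integer t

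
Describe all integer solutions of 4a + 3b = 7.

Step 1: Compute gcd(4, 3) = 1.
Since 1 divides 7, solutions exist.

Step 2: Find a particular solution using extended Euclidean algorithm.
We get a₀ = 7, b₀ = -7.
Check: 4*7 + 3*-7 = 7 = 7 ✓

Step 3: Write the general solution.
a = 7 + (3/1)t = 7 + 3t
b = -7 - (4/1)t = -7 - 4t
for any integer t.

a = 7 + 3t, b = -7 - 4t for integer t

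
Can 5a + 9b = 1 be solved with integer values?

Step 1: Compute gcd(5, 9).
gcd(5, 9) = 1

Step 2: Check divisibility.
Does 1 divide 1? 1 = 1 x 1, so yes.

By the theorem on linear Diophantine equations, 5a + 9b = 1 has integer solutions if and only if gcd(5, 9) divides 1. Since 1 | 1, solutions exist.

Yes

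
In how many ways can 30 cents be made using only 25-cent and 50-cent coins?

We need non-negative integers (x, y) with 25x + 50y = 30.
For each x from 0 to 1, check if (30 - 25x) is a non-negative multiple of 50.
Solutions (x, y): none
Count: 0

0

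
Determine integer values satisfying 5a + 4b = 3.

Step 1: Check solvability.
gcd(5, 4) = 1
Since 1 divides 3, solutions exist.

Step 2: Apply extended Euclidean algorithm to find gcd.
We find integers such that 5*x0 + 4*y0 = 1

Step 3: Scale the particular solution.
Multiply by 3/1 = 3:
a = 3, b = -3

Step 4: Verify.
5*(3) + 4*(-3) = 3 = 3 ✓

a = 3, b = -3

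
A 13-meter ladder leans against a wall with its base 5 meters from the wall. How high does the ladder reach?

The ladder, wall, and ground form a right triangle with hypotenuse 13 and one leg 5.
By the Pythagorean theorem: h² = 13² - 5² = 169 - 25 = 144
h = √144 = 12 meters

12 meters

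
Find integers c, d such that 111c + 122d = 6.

Step 1: Check solvability.
gcd(111, 122) = 1
Since 1 divides 6, solutions exist.

Step 2: Apply extended Euclidean algorithm to find gcd.
We find integers such that 111*x0 + 122*y0 = 1

Step 3: Scale the particular solution.
Multiply by 6/1 = 6:
c = 66, d = -60

Step 4: Verify.
111*(66) + 122*(-60) = 6 = 6 ✓

c = 66, d = -60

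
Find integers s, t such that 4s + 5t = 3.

Step 1: Check solvability.
gcd(4, 5) = 1
Since 1 divides 3, solutions exist.

Step 2: Apply extended Euclidean algorithm to find gcd.
We find integers such that 4*x0 + 5*y0 = 1

Step 3: Scale the particular solution.
Multiply by 3/1 = 3:
s = -3, t = 3

Step 4: Verify.
4*(-3) + 5*(3) = 3 = 3 ✓

s = -3, t = 3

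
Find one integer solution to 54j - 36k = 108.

Step 1: Check solvability.
gcd(54, 36) = 18
Since 18 divides 108, solutions exist.

Step 2: Apply extended Euclidean algorithm to find gcd.
We find integers such that 54*x0 + 36*y0 = 18

Step 3: Scale the particular solution.
Multiply by 108/18 = 6:
j = 6, k = 6

Step 4: Verify.
54*(6) - 36*(6) = 108 = 108 ✓

j = 6, k = 6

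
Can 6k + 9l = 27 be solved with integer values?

Step 1: Compute gcd(6, 9).
gcd(6, 9) = 3

Step 2: Check divisibility.
Does 3 divide 27? 27 = 3 x 9, so yes.

By the theorem on linear Diophantine equations, 6k + 9l = 27 has integer solutions if and only if gcd(6, 9) divides 27. Since 3 | 27, solutions exist.

Yes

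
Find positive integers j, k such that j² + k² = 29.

Search for j with 29 - j² a perfect square.
j = 2: 29 - 2² = 29 - 4 = 25 = 5² ✓
So j = 2, k = 5.

j = 2, k = 5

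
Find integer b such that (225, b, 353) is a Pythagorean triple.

b² = c² - a² = 353² - 225² = 124609 - 50625 = 73984
b = sqrt(73984) = 272

272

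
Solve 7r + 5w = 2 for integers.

Step 1: Check solvability.
gcd(7, 5) = 1
Since 1 divides 2, solutions exist.

Step 2: Apply extended Euclidean algorithm to find gcd.
We find integers such that 7*x0 + 5*y0 = 1

Step 3: Scale the particular solution.
Multiply by 2/1 = 2:
r = -4, w = 6

Step 4: Verify.
7*(-4) + 5*(6) = 2 = 2 ✓

r = -4, w = 6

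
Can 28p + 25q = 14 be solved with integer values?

Step 1: Compute gcd(28, 25).
gcd(28, 25) = 1

Step 2: Check divisibility.
Does 1 divide 14? 14 = 1 x 14, so yes.

By the theorem on linear Diophantine equations, 28p + 25q = 14 has integer solutions if and only if gcd(28, 25) divides 14. Since 1 | 14, solutions exist.

Yes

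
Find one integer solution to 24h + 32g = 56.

Step 1: Check solvability.
gcd(24, 32) = 8
Since 8 divides 56, solutions exist.

Step 2: Apply extended Euclidean algorithm to find gcd.
We find integers such that 24*x0 + 32*y0 = 8

Step 3: Scale the particular solution.
Multiply by 56/8 = 7:
h = -7, g = 7

Step 4: Verify.
24*(-7) + 32*(7) = 56 = 56 ✓

h = -7, g = 7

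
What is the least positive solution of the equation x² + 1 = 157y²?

We need x² = 157y² - 1. Try successive y:
y = 1: x² = 157·1² - 1 = 156, not a perfect square
y = 2: x² = 157·2² - 1 = 627, not a perfect square
y = 3: x² = 157·3² - 1 = 1412, not a perfect square
...
y = 385645: x² = 157·385645² - 1 = 23349364365924 = 4832118² ✓
Check: 4832118² - 157·385645² = 23349364365924 - 23349364365925 = -1 ✓

x = 4832118, y = 385645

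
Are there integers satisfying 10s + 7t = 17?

Step 1: Compute gcd(10, 7).
gcd(10, 7) = 1

Step 2: Check divisibility.
Does 1 divide 17? 17 = 1 x 17, so yes.

By the theorem on linear Diophantine equations, 10s + 7t = 17 has integer solutions if and only if gcd(10, 7) divides 17. Since 1 | 17, solutions exist.

Yes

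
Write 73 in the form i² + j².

We need to find integers i, j > 0 such that i² + j² = 73.
Trying i = 3: j² = 73 - 3² = 73 - 9 = 64
j = 8
Check: 3² + 8² = 9 + 64 = 73 ✓

73 = 3² + 8²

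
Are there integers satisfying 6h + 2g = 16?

Step 1: Compute gcd(6, 2).
gcd(6, 2) = 2

Step 2: Check divisibility.
Does 2 divide 16? 16 = 2 x 8, so yes.

By the theorem on linear Diophantine equations, 6h + 2g = 16 has integer solutions if and only if gcd(6, 2) divides 16. Since 2 | 16, solutions exist.

Yes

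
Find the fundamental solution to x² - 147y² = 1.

We seek the smallest positive integers (x, y) with x² - 147y² = 1, i.e., x² = 147y² + 1.
Try successive y values:
y = 1: x² = 147·1² + 1 = 148, not a perfect square
y = 2: x² = 147·2² + 1 = 589, not a perfect square
y = 3: x² = 147·3² + 1 = 1324, not a perfect square
... continuing the search (or via continued fractions) ...
y = 8: x² = 147·8² + 1 = 9409, x = 97 ✓

Verify: 97² - 147·8² = 9409 - 9408 = 1 ✓

x = 97, y = 8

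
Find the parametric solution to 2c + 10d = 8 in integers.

Step 1: Compute gcd(2, 10) = 2.
Since 2 divides 8, solutions exist.

Step 2: Find a particular solution using extended Euclidean algorithm.
We get c₀ = 4, d₀ = 0.
Check: 2*4 + 10*0 = 8 = 8 ✓

Step 3: Write the general solution.
c = 4 + (10/2)t = 4 + 5t
d = 0 - (2/2)t = 0 - 1t
for any integer t.

c = 4 + 5t, d = 0 - 1t for integer t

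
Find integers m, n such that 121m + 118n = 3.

Step 1: Check solvability.
gcd(121, 118) = 1
Since 1 divides 3, solutions exist.

Step 2: Apply extended Euclidean algorithm to find gcd.
We find integers such that 121*x0 + 118*y0 = 1

Step 3: Scale the particular solution.
Multiply by 3/1 = 3:
m = -117, n = 120

Step 4: Verify.
121*(-117) + 118*(120) = 3 = 3 ✓

m = -117, n = 120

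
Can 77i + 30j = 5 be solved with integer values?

Step 1: Compute gcd(77, 30).
gcd(77, 30) = 1

Step 2: Check divisibility.
Does 1 divide 5? 5 = 1 x 5, so yes.

By the theorem on linear Diophantine equations, 77i + 30j = 5 has integer solutions if and only if gcd(77, 30) divides 5. Since 1 | 5, solutions exist.

Yes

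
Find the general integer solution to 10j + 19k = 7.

Step 1: Compute gcd(10, 19) = 1.
Since 1 divides 7, solutions exist.

Step 2: Find a particular solution using extended Euclidean algorithm.
We get j₀ = 14, k₀ = -7.
Check: 10*14 + 19*-7 = 7 = 7 ✓

Step 3: Write the general solution.
j = 14 + (19/1)t = 14 + 19t
k = -7 - (10/1)t = -7 - 10t
for any integer t.

j = 14 + 19t, k = -7 - 10t for integer t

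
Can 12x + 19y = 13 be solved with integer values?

Step 1: Compute gcd(12, 19).
gcd(12, 19) = 1

Step 2: Check divisibility.
Does 1 divide 13? 13 = 1 x 13, so yes.

By the theorem on linear Diophantine equations, 12x + 19y = 13 has integer solutions if and only if gcd(12, 19) divides 13. Since 1 | 13, solutions exist.

Yes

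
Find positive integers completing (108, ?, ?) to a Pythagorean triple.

We need the other leg and hypotenuse such that 108² + x² = c².
Take x = 725, c = 733: 108² + 725² = 11664 + 525625 = 537289 = 733² ✓
Triple: (725, 108, 733)

(725, 108, 733)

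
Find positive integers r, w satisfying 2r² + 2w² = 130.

Try small values of r and check whether (130 - 2r²)/2 is a perfect square.
r = 1: 2·1² = 2, so 2w² = 130 - 2 = 128, giving w² = 64, w = 8.
Check: 2·1² + 2·8² = 2 + 128 = 130 ✓

r = 1, w = 8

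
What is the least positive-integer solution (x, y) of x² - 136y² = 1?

We seek the smallest positive integers (x, y) with x² - 136y² = 1, i.e., x² = 136y² + 1.
Try successive y values:
y = 1: x² = 136·1² + 1 = 137, not a perfect square
y = 2: x² = 136·2² + 1 = 545, not a perfect square
y = 3: x² = 136·3² + 1 = 1225, x = 35 ✓

Verify: 35² - 136·3² = 1225 - 1224 = 1 ✓

x = 35, y = 3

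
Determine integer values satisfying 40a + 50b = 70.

Step 1: Check solvability.
gcd(40, 50) = 10
Since 10 divides 70, solutions exist.

Step 2: Apply extended Euclidean algorithm to find gcd.
We find integers such that 40*x0 + 50*y0 = 10

Step 3: Scale the particular solution.
Multiply by 70/10 = 7:
a = -7, b = 7

Step 4: Verify.
40*(-7) + 50*(7) = 70 = 70 ✓

a = -7, b = 7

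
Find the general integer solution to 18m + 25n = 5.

Step 1: Compute gcd(18, 25) = 1.
Since 1 divides 5, solutions exist.

Step 2: Find a particular solution using extended Euclidean algorithm.
We get m₀ = 35, n₀ = -25.
Check: 18*35 + 25*-25 = 5 = 5 ✓

Step 3: Write the general solution.
m = 35 + (25/1)t = 35 + 25t
n = -25 - (18/1)t = -25 - 18t
for any integer t.

m = 35 + 25t, n = -25 - 18t for integer t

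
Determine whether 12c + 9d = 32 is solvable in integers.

Step 1: Compute gcd(12, 9).
gcd(12, 9) = 3

Step 2: Check divisibility.
Does 3 divide 32? 32 = 3 x 10 + 2, so no.

By the theorem on linear Diophantine equations, 12c + 9d = 32 has integer solutions if and only if gcd(12, 9) divides 32. Since 3 does not divide 32, no solutions exist.

No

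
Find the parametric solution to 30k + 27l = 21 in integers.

Step 1: Compute gcd(30, 27) = 3.
Since 3 divides 21, solutions exist.

Step 2: Find a particular solution using extended Euclidean algorithm.
We get k₀ = 7, l₀ = -7.
Check: 30*7 + 27*-7 = 21 = 21 ✓

Step 3: Write the general solution.
k = 7 + (27/3)t = 7 + 9t
l = -7 - (30/3)t = -7 - 10t
for any integer t.

k = 7 + 9t, l = -7 - 10t for integer t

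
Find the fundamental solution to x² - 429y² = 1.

We seek the smallest positive integers (x, y) with x² - 429y² = 1, i.e., x² = 429y² + 1.
Try successive y values:
y = 1: x² = 429·1² + 1 = 430, not a perfect square
y = 2: x² = 429·2² + 1 = 1717, not a perfect square
y = 3: x² = 429·3² + 1 = 3862, not a perfect square
... continuing the search (or via continued fractions) ...
y = 73584: x² = 429·73584² + 1 = 2322865569025, x = 1524095 ✓

Verify: 1524095² - 429·73584² = 2322865569025 - 2322865569024 = 1 ✓

x = 1524095, y = 73584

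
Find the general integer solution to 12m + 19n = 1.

Step 1: Compute gcd(12, 19) = 1.
Since 1 divides 1, solutions exist.

Step 2: Find a particular solution using extended Euclidean algorithm.
We get m₀ = 8, n₀ = -5.
Check: 12*8 + 19*-5 = 1 = 1 ✓

Step 3: Write the general solution.
m = 8 + (19/1)t = 8 + 19t
n = -5 - (12/1)t = -5 - 12t
for any integer t.

m = 8 + 19t, n = -5 - 12t for integer t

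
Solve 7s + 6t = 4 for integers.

Step 1: Check solvability.
gcd(7, 6) = 1
Since 1 divides 4, solutions exist.

Step 2: Apply extended Euclidean algorithm to find gcd.
We find integers such that 7*x0 + 6*y0 = 1

Step 3: Scale the particular solution.
Multiply by 4/1 = 4:
s = 4, t = -4

Step 4: Verify.
7*(4) + 6*(-4) = 4 = 4 ✓

s = 4, t = -4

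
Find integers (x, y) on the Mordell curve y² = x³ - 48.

Try small integer x values and check whether x³ - 48 is a perfect square.
x = 4: x³ - 48 = 4³ - 48 = 64 - 48 = 16
Is 16 a perfect square? 4² = 16 ✓
So (x, y) = (4, -4) is a solution.

x = 4, y = -4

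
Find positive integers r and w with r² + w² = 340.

We need to find integers r, w > 0 such that r² + w² = 340.
Trying r = 4: w² = 340 - 4² = 340 - 16 = 324
w = 18
Check: 4² + 18² = 16 + 324 = 340 ✓

340 = 4² + 18²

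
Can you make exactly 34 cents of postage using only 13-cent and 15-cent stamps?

We need non-negative x, y with 13x + 15y = 34.
gcd(13, 15) = 1 divides 34, so integer solutions exist, but checking x = 0..2 shows none with y ≥ 0.
So 34 cannot be made with non-negative stamp counts.

No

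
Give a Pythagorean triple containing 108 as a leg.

We need the other leg and hypotenuse such that 108² + x² = c².
Take x = 725, c = 733: 108² + 725² = 11664 + 525625 = 537289 = 733² ✓
Triple: (725, 108, 733)

(725, 108, 733)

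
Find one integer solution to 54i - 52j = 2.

Step 1: Check solvability.
gcd(54, 52) = 2
Since 2 divides 2, solutions exist.

Step 2: Apply extended Euclidean algorithm to find gcd.
We find integers such that 54*x0 + 52*y0 = 2

Step 3: Scale the particular solution.
Multiply by 2/2 = 1:
i = 1, j = 1

Step 4: Verify.
54*(1) - 52*(1) = 2 = 2 ✓

i = 1, j = 1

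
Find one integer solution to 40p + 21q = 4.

Step 1: Check solvability.
gcd(40, 21) = 1
Since 1 divides 4, solutions exist.

Step 2: Apply extended Euclidean algorithm to find gcd.
We find integers such that 40*x0 + 21*y0 = 1

Step 3: Scale the particular solution.
Multiply by 4/1 = 4:
p = 40, q = -76

Step 4: Verify.
40*(40) + 21*(-76) = 4 = 4 ✓

p = 40, q = -76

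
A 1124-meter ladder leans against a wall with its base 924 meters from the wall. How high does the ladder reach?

The ladder, wall, and ground form a right triangle with hypotenuse 1124 and one leg 924.
By the Pythagorean theorem: h² = 1124² - 924² = 1263376 - 853776 = 409600
h = √409600 = 640 meters

640 meters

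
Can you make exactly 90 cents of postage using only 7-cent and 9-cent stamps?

We need non-negative x, y with 7x + 9y = 90.
gcd(7, 9) = 1 divides 90, so integer solutions exist.
Search for a non-negative one: x = 0 gives 9y = 90 - 0 = 90, so y = 10.
Check: 7·0 + 9·10 = 90 ✓

Yes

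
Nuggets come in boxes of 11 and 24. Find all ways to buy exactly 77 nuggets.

We need non-negative integers (x, y) with 11x + 24y = 77.
For each x in 0..7, check if 77 - 11x is a non-negative multiple of 24.
x = 7: 24y = 0, y = 0 ✓

(7 boxes of 11, 0 boxes of 24)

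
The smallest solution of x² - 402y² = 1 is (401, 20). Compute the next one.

Solutions to x² - Dy² = 1 are generated by powers of (x₀ + y₀√D).
The next solution satisfies x₁ + y₁√402 = (x₀ + y₀√402)², giving:
x₁ = x₀² + 402y₀² = 401² + 402·20² = 160801 + 160800 = 321601
y₁ = 2x₀y₀ = 2·401·20 = 16040

Verify: 321601² - 402·16040² = 103427203201 - 103427203200 = 1 ✓

x = 321601, y = 16040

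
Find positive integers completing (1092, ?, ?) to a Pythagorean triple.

We need the other leg and hypotenuse such that 1092² + x² = c².
Take x = 235, c = 1117: 1092² + 235² = 1192464 + 55225 = 1247689 = 1117² ✓
Triple: (235, 1092, 1117)

(235, 1092, 1117)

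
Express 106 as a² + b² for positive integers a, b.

We need to find integers a, b > 0 such that a² + b² = 106.
Trying a = 5: b² = 106 - 5² = 106 - 25 = 81
b = 9
Check: 5² + 9² = 25 + 81 = 106 ✓

106 = 5² + 9²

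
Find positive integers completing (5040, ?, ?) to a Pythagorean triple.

We need the other leg and hypotenuse such that 5040² + x² = c².
Take x = 9152, c = 10448: 5040² + 9152² = 25401600 + 83759104 = 109160704 = 10448² ✓
Triple: (5040, 9152, 10448)

(5040, 9152, 10448)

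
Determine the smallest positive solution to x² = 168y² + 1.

We seek the smallest positive integers (x, y) with x² - 168y² = 1, i.e., x² = 168y² + 1.
Try successive y values:
y = 1: x² = 168·1² + 1 = 169, x = 13 ✓

Verify: 13² - 168·1² = 169 - 168 = 1 ✓

x = 13, y = 1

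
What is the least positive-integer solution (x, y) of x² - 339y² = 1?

We seek the smallest positive integers (x, y) with x² - 339y² = 1, i.e., x² = 339y² + 1.
Try successive y values:
y = 1: x² = 339·1² + 1 = 340, not a perfect square
y = 2: x² = 339·2² + 1 = 1357, not a perfect square
y = 3: x² = 339·3² + 1 = 3052, not a perfect square
... continuing the search (or via continued fractions) ...
y = 5321: x² = 339·5321² + 1 = 9598120900, x = 97970 ✓

Verify: 97970² - 339·5321² = 9598120900 - 9598120899 = 1 ✓

x = 97970, y = 5321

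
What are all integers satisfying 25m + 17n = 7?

Step 1: Compute gcd(25, 17) = 1.
Since 1 divides 7, solutions exist.

Step 2: Find a particular solution using extended Euclidean algorithm.
We get m₀ = -14, n₀ = 21.
Check: 25*-14 + 17*21 = 7 = 7 ✓

Step 3: Write the general solution.
m = -14 + (17/1)t = -14 + 17t
n = 21 - (25/1)t = 21 - 25t
for any integer t.

m = -14 + 17t, n = 21 - 25t for integer t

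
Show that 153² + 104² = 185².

Compute a² + b²:
153² + 104² = 23409 + 10816 = 34225
Compute c²:
185² = 34225
Since 34225 = 34225, it is a Pythagorean triple.

Yes, it is a Pythagorean triple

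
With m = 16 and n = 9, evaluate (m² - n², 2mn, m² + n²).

a = m² - n² = 256 - 81 = 175
b = 2mn = 2·16·9 = 288
c = m² + n² = 256 + 81 = 337
Verify: 175² + 288² = 30625 + 82944 = 113569 = 337² ✓

(175, 288, 337)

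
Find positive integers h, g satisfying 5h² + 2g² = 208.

Try small values of h and check whether (208 - 5h²)/2 is a perfect square.
h = 4: 5·4² = 80, so 2g² = 208 - 80 = 128, giving g² = 64, g = 8.
Check: 5·4² + 2·8² = 80 + 128 = 208 ✓

h = 4, g = 8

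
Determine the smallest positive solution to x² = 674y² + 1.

We seek the smallest positive integers (x, y) with x² - 674y² = 1, i.e., x² = 674y² + 1.
Try successive y values:
y = 1: x² = 674·1² + 1 = 675, not a perfect square
y = 2: x² = 674·2² + 1 = 2697, not a perfect square
y = 3: x² = 674·3² + 1 = 6067, not a perfect square
... continuing the search (or via continued fractions) ...
y = 26: x² = 674·26² + 1 = 455625, x = 675 ✓

Verify: 675² - 674·26² = 455625 - 455624 = 1 ✓

x = 675, y = 26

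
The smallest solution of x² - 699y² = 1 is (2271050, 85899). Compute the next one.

Solutions to x² - Dy² = 1 are generated by powers of (x₀ + y₀√D).
The next solution satisfies x₁ + y₁√699 = (x₀ + y₀√699)², giving:
x₁ = x₀² + 699y₀² = 2271050² + 699·85899² = 5157668102500 + 5157668102499 = 10315336204999
y₁ = 2x₀y₀ = 2·2271050·85899 = 390161847900

Verify: 10315336204999² - 699·390161847900² = 106406161022163171352590001 - 106406161022163171352590000 = 1 ✓

x = 10315336204999, y = 390161847900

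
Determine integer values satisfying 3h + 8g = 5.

Step 1: Check solvability.
gcd(3, 8) = 1
Since 1 divides 5, solutions exist.

Step 2: Apply extended Euclidean algorithm to find gcd.
We find integers such that 3*x0 + 8*y0 = 1

Step 3: Scale the particular solution.
Multiply by 5/1 = 5:
h = 15, g = -5

Step 4: Verify.
3*(15) + 8*(-5) = 5 = 5 ✓

h = 15, g = -5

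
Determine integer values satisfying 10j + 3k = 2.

Step 1: Check solvability.
gcd(10, 3) = 1
Since 1 divides 2, solutions exist.

Step 2: Apply extended Euclidean algorithm to find gcd.
We find integers such that 10*x0 + 3*y0 = 1

Step 3: Scale the particular solution.
Multiply by 2/1 = 2:
j = 2, k = -6

Step 4: Verify.
10*(2) + 3*(-6) = 2 = 2 ✓

j = 2, k = -6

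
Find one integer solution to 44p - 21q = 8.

Step 1: Check solvability.
gcd(44, 21) = 1
Since 1 divides 8, solutions exist.

Step 2: Apply extended Euclidean algorithm to find gcd.
We find integers such that 44*x0 + 21*y0 = 1

Step 3: Scale the particular solution.
Multiply by 8/1 = 8:
p = -80, q = -168

Step 4: Verify.
44*(-80) - 21*(-168) = 8 = 8 ✓

p = -80, q = -168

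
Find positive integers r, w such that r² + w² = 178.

Search for r with 178 - r² a perfect square.
r = 3: 178 - 3² = 178 - 9 = 169 = 13² ✓
So r = 3, w = 13.

r = 3, w = 13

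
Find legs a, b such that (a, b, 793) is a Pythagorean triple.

We need a² + b² = 793² = 628849.
Trying: 775² + 168² = 600625 + 28224 = 628849 ✓

(775, 168, 793)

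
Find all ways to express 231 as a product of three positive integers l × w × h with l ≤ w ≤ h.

Iterate l from 1 to ⌊231^(1/3)⌋. For each l dividing 231, iterate w ≥ l with w dividing 231/l, and set h = 231/(l·w).
Triples found (5): (1×1×231), (1×3×77), (1×7×33), (1×11×21), (3×7×11)

(1×1×231), (1×3×77), (1×7×33), (1×11×21), (3×7×11)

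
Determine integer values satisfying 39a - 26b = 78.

Step 1: Check solvability.
gcd(39, 26) = 13
Since 13 divides 78, solutions exist.

Step 2: Apply extended Euclidean algorithm to find gcd.
We find integers such that 39*x0 + 26*y0 = 13

Step 3: Scale the particular solution.
Multiply by 78/13 = 6:
a = 6, b = 6

Step 4: Verify.
39*(6) - 26*(6) = 78 = 78 ✓

a = 6, b = 6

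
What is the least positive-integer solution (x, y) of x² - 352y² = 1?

We seek the smallest positive integers (x, y) with x² - 352y² = 1, i.e., x² = 352y² + 1.
Try successive y values:
y = 1: x² = 352·1² + 1 = 353, not a perfect square
y = 2: x² = 352·2² + 1 = 1409, not a perfect square
y = 3: x² = 352·3² + 1 = 3169, not a perfect square
... continuing the search (or via continued fractions) ...
y = 4137: x² = 352·4137² + 1 = 6024398689, x = 77617 ✓

Verify: 77617² - 352·4137² = 6024398689 - 6024398688 = 1 ✓

x = 77617, y = 4137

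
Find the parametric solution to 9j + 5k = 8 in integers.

Step 1: Compute gcd(9, 5) = 1.
Since 1 divides 8, solutions exist.

Step 2: Find a particular solution using extended Euclidean algorithm.
We get j₀ = -8, k₀ = 16.
Check: 9*-8 + 5*16 = 8 = 8 ✓

Step 3: Write the general solution.
j = -8 + (5/1)t = -8 + 5t
k = 16 - (9/1)t = 16 - 9t
for any integer t.

j = -8 + 5t, k = 16 - 9t for integer t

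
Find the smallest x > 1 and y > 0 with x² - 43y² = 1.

We seek the smallest positive integers (x, y) with x² - 43y² = 1, i.e., x² = 43y² + 1.
Try successive y values:
y = 1: x² = 43·1² + 1 = 44, not a perfect square
y = 2: x² = 43·2² + 1 = 173, not a perfect square
y = 3: x² = 43·3² + 1 = 388, not a perfect square
... continuing the search (or via continued fractions) ...
y = 531: x² = 43·531² + 1 = 12124324, x = 3482 ✓

Verify: 3482² - 43·531² = 12124324 - 12124323 = 1 ✓

x = 3482, y = 531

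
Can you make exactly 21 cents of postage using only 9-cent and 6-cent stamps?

We need non-negative x, y with 9x + 6y = 21.
gcd(9, 6) = 3 divides 21, so integer solutions exist.
Search for a non-negative one: x = 1 gives 6y = 21 - 9 = 12, so y = 2.
Check: 9·1 + 6·2 = 21 ✓

Yes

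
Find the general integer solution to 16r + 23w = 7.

Step 1: Compute gcd(16, 23) = 1.
Since 1 divides 7, solutions exist.

Step 2: Find a particular solution using extended Euclidean algorithm.
We get r₀ = -70, w₀ = 49.
Check: 16*-70 + 23*49 = 7 = 7 ✓

Step 3: Write the general solution.
r = -70 + (23/1)t = -70 + 23t
w = 49 - (16/1)t = 49 - 16t
for any integer t.

r = -70 + 23t, w = 49 - 16t for integer t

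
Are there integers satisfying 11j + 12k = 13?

Step 1: Compute gcd(11, 12).
gcd(11, 12) = 1

Step 2: Check divisibility.
Does 1 divide 13? 13 = 1 x 13, so yes.

By the theorem on linear Diophantine equations, 11j + 12k = 13 has integer solutions if and only if gcd(11, 12) divides 13. Since 1 | 13, solutions exist.

Yes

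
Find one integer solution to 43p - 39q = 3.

Step 1: Check solvability.
gcd(43, 39) = 1
Since 1 divides 3, solutions exist.

Step 2: Apply extended Euclidean algorithm to find gcd.
We find integers such that 43*x0 + 39*y0 = 1

Step 3: Scale the particular solution.
Multiply by 3/1 = 3:
p = 30, q = 33

Step 4: Verify.
43*(30) - 39*(33) = 3 = 3 ✓

p = 30, q = 33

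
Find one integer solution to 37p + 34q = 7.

Step 1: Check solvability.
gcd(37, 34) = 1
Since 1 divides 7, solutions exist.

Step 2: Apply extended Euclidean algorithm to find gcd.
We find integers such that 37*x0 + 34*y0 = 1

Step 3: Scale the particular solution.
Multiply by 7/1 = 7:
p = -77, q = 84

Step 4: Verify.
37*(-77) + 34*(84) = 7 = 7 ✓

p = -77, q = 84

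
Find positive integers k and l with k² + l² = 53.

We need to find integers k, l > 0 such that k² + l² = 53.
Trying k = 2: l² = 53 - 2² = 53 - 4 = 49
l = 7
Check: 2² + 7² = 4 + 49 = 53 ✓

53 = 2² + 7²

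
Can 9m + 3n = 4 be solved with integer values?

Step 1: Compute gcd(9, 3).
gcd(9, 3) = 3

Step 2: Check divisibility.
Does 3 divide 4? 4 = 3 x 1 + 1, so no.

By the theorem on linear Diophantine equations, 9m + 3n = 4 has integer solutions if and only if gcd(9, 3) divides 4. Since 3 does not divide 4, no solutions exist.

No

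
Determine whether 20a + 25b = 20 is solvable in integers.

Step 1: Compute gcd(20, 25).
gcd(20, 25) = 5

Step 2: Check divisibility.
Does 5 divide 20? 20 = 5 x 4, so yes.

By the theorem on linear Diophantine equations, 20a + 25b = 20 has integer solutions if and only if gcd(20, 25) divides 20. Since 5 | 20, solutions exist.

Yes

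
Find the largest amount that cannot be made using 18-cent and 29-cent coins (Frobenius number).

For two coprime denominations a and b, the Frobenius number (largest value not representable as a non-negative combination) is ab - a - b.
Here gcd(18, 29) = 1, so they are coprime.
F(18, 29) = 18·29 - 18 - 29 = 522 - 47 = 475

475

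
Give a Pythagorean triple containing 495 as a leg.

We need the other leg and hypotenuse such that 495² + x² = c².
Take x = 952, c = 1073: 495² + 952² = 245025 + 906304 = 1151329 = 1073² ✓
Triple: (495, 952, 1073)

(495, 952, 1073)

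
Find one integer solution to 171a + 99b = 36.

Step 1: Check solvability.
gcd(171, 99) = 9
Since 9 divides 36, solutions exist.

Step 2: Apply extended Euclidean algorithm to find gcd.
We find integers such that 171*x0 + 99*y0 = 9

Step 3: Scale the particular solution.
Multiply by 36/9 = 4:
a = -16, b = 28

Step 4: Verify.
171*(-16) + 99*(28) = 36 = 36 ✓

a = -16, b = 28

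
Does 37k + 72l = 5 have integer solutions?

Step 1: Compute gcd(37, 72).
gcd(37, 72) = 1

Step 2: Check divisibility.
Does 1 divide 5? 5 = 1 x 5, so yes.

By the theorem on linear Diophantine equations, 37k + 72l = 5 has integer solutions if and only if gcd(37, 72) divides 5. Since 1 | 5, solutions exist.

Yes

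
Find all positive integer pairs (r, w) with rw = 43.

The positive divisors of 43 are: 1, 43.
Each divisor d gives the pair (d, 43/d):
(1, 43), (43, 1)

(1, 43), (43, 1)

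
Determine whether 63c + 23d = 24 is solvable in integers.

Step 1: Compute gcd(63, 23).
gcd(63, 23) = 1

Step 2: Check divisibility.
Does 1 divide 24? 24 = 1 x 24, so yes.

By the theorem on linear Diophantine equations, 63c + 23d = 24 has integer solutions if and only if gcd(63, 23) divides 24. Since 1 | 24, solutions exist.

Yes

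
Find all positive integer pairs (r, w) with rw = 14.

The positive divisors of 14 are: 1, 2, 7, 14.
Each divisor d gives the pair (d, 14/d):
(1, 14), (2, 7), (7, 2), (14, 1)

(1, 14), (2, 7), (7, 2), (14, 1)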